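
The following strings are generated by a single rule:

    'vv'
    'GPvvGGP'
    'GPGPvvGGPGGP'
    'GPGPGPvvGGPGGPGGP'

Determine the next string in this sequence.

s(k+1) = GP·s(k)·GGP, so each term gains GP as a prefix and GGP as a suffix.
Applying this once more to GPGPGPvvGGPGGPGGP:

GPGPGPGPvvGGPGGPGGPGGP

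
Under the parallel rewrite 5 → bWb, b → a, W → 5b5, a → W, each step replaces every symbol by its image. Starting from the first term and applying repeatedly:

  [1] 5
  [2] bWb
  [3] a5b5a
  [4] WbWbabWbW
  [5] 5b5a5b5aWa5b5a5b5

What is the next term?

Replace each of the 17 characters of 5b5a5b5aWa5b5a5b5 in place — bWb a bWb W bWb a bWb W 5b5 W bWb a bWb W bWb a bWb — and concatenate.

bWbabWbWbWbabWbW5b5WbWbabWbWbWbabWb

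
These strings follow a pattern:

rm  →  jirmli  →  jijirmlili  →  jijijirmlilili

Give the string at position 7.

jijijijijijirmlililililili

Each term wraps the previous one in ji on the left and li on the right.
From jijijirmlilili, 3 further steps: jijijirmlilili → jijijijirmlililili → jijijijijirmlilililili → (answer).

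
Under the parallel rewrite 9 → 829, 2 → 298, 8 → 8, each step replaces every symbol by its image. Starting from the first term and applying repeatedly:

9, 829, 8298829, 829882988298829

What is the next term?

Replace each of the 15 characters of 829882988298829 in place — 8 298 829 8 8 298 829 8 8 298 829 8 8 298 829 — and concatenate.

8298829882988298829882988298829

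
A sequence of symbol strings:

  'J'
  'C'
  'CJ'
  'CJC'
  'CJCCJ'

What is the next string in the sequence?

From term 3 onward, concatenate the last term with the second-to-last: C·J = CJ, CJ·C = CJC, …
The next term joins CJCCJ and CJC.

CJCCJCJC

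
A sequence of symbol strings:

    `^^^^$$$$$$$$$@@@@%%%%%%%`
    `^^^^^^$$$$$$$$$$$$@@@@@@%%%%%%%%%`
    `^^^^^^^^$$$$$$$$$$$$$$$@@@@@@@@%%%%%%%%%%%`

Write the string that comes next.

^^^^^^^^^^$$$$$$$$$$$$$$$$$$@@@@@@@@@@%%%%%%%%%%%%%

Reading off run lengths: ^ runs 4, 6, 8; $ runs 9, 12, 15; @ runs 4, 6, 8; % runs 7, 9, 11 — each is linear in n, where the shown terms are n = 2, 3, 4.
For the next term, n = 5, so the run lengths are 10, 18, 10, 13.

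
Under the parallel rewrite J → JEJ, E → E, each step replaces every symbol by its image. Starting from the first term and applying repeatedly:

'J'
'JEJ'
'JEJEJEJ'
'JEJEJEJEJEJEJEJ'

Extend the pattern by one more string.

JEJEJEJEJEJEJEJEJEJEJEJEJEJEJEJ

Replace each of the 15 characters of JEJEJEJEJEJEJEJ in place — JEJ E JEJ E JEJ E JEJ E JEJ E JEJ E JEJ E JEJ — and concatenate.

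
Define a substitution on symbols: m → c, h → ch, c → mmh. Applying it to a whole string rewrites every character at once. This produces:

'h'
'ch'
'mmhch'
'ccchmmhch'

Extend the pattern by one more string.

Expanding ccchmmhch: c→mmh, c→mmh, c→mmh, h→ch, m→c, m→c, h→ch, c→mmh, h→ch. Concatenated: mmh mmh mmh ch c c ch mmh ch.

mmhmmhmmhchccchmmhch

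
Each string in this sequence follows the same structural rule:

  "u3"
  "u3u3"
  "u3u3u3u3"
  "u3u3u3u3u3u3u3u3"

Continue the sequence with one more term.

Every step duplicates the string.
So the next term is two copies of u3u3u3u3u3u3u3u3.

u3u3u3u3u3u3u3u3u3u3u3u3u3u3u3u3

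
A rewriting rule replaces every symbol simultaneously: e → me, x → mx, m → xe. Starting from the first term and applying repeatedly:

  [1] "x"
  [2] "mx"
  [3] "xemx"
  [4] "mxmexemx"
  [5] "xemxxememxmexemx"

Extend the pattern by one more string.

mxmexemxmxmexemexemxxememxmexemx

Applying the rule to each of the 16 symbols of xemxxememxmexemx gives the pieces mx me xe mx mx me xe me xe mx xe me mx me xe mx, which concatenate to the answer.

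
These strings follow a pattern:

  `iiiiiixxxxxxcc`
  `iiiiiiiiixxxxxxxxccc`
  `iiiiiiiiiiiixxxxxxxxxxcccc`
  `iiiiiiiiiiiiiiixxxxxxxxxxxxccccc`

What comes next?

Reading off run lengths: i runs 6, 9, 12, 15; x runs 6, 8, 10, 12; c runs 2, 3, 4, 5 — each is linear in n, where the shown terms are n = 2, 3, 4, 5.
Setting n = 6 gives 18, 14, 6 characters in each block.

iiiiiiiiiiiiiiiiiixxxxxxxxxxxxxxcccccc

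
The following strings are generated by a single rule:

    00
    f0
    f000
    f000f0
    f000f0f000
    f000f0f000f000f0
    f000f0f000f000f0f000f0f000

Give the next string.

From term 3 onward, concatenate the last term with the second-to-last: f0·00 = f000, f000·f0 = f000f0, …
Continuing: f000f0f000f000f0f000f0f000 · f000f0f000f000f0 gives term 8.

f000f0f000f000f0f000f0f000f000f0f000f000f0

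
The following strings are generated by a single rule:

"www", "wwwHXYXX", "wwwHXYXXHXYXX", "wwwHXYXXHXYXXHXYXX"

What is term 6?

Every step adds HXYXX to the end: s(k+1) = s(k)·HXYXX.
From wwwHXYXXHXYXXHXYXX, 2 further steps: wwwHXYXXHXYXXHXYXX → wwwHXYXXHXYXXHXYXXHXYXX → (answer).

wwwHXYXXHXYXXHXYXXHXYXXHXYXX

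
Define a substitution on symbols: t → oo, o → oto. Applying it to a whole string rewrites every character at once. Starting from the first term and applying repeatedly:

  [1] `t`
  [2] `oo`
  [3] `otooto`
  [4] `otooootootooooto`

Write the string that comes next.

otooootootootootooootootooootootootootooooto

Replace each of the 16 characters of otooootootooooto in place — oto oo oto oto oto oto oo oto oto oo oto oto oto oto oo oto — and concatenate.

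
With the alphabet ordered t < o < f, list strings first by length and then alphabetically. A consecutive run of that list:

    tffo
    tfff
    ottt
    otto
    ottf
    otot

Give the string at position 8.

Advancing 2 positions from otot through otot → otoo reaches term 8.

otof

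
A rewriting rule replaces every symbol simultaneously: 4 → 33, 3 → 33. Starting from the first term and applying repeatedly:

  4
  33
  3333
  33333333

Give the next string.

Apply φ to 33333333 symbol by symbol: 3→33, 3→33, 3→33, 3→33, 3→33, 3→33, 3→33, 3→33; joined: 33 33 33 33 33 33 33 33.

3333333333333333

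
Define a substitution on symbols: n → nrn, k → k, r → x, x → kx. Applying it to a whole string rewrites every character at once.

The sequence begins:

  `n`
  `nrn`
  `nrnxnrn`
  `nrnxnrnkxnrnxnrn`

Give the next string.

Replace each of the 16 characters of nrnxnrnkxnrnxnrn in place — nrn x nrn kx nrn x nrn k kx nrn x nrn kx nrn x nrn — and concatenate.

nrnxnrnkxnrnxnrnkkxnrnxnrnkxnrnxnrn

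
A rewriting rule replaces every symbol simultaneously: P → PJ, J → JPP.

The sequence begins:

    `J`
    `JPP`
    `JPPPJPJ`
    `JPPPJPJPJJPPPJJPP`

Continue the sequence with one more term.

JPPPJPJPJJPPPJJPPPJJPPJPPPJPJPJJPPJPPPJPJ

Replace each of the 17 characters of JPPPJPJPJJPPPJJPP in place — JPP PJ PJ PJ JPP PJ JPP PJ JPP JPP PJ PJ PJ JPP JPP PJ PJ — and concatenate.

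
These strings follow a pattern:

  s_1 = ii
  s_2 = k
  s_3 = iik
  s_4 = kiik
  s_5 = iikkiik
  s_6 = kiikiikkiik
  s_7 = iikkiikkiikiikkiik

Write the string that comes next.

kiikiikkiikiikkiikkiikiikkiik

Each term (from the third on) is the two preceding terms concatenated in order: term 3 = ii·k = iik.
The next term joins kiikiikkiik and iikkiikkiikiikkiik.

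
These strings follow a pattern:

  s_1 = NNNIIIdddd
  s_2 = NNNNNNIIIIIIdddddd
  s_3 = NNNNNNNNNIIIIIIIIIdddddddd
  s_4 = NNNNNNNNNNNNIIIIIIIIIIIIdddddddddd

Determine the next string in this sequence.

Reading off run lengths: N runs 3, 6, 9, 12; I runs 3, 6, 9, 12; d runs 4, 6, 8, 10 — each is linear in n (n = 1, 2, …).
At n = 5 the blocks have lengths 15, 15, 12.

NNNNNNNNNNNNNNNIIIIIIIIIIIIIIIdddddddddddd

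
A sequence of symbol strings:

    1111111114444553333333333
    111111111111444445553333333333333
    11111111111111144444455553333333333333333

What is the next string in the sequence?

1111111111111111114444444555553333333333333333333

Term n consists of 3n 1's, followed by n+1 4's, followed by n-1 5's, followed by 3n+1 3's, where the shown terms are n = 3, 4, 5.
For the next term, n = 6, so the run lengths are 18, 7, 5, 19.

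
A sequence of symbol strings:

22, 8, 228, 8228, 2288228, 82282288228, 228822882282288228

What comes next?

This is a Fibonacci-style word recurrence s(k) = s(k−2)·s(k−1): e.g. 22·8 = 228.
Continuing: 82282288228 · 228822882282288228 gives term 8.

82282288228228822882282288228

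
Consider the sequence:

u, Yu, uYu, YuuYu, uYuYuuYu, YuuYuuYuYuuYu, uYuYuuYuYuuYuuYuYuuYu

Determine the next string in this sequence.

YuuYuuYuYuuYuuYuYuuYuYuuYuuYuYuuYu

From term 3 onward, concatenate the second-to-last term with the last: u·Yu = uYu, Yu·uYu = YuuYu, …
So term 8 is YuuYuuYuYuuYu·uYuYuuYuYuuYuuYuYuuYu.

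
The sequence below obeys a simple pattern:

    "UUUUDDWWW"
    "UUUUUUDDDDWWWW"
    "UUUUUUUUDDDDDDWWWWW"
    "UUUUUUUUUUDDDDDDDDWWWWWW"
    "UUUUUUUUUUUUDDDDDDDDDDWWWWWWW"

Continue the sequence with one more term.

The n-th term is 2n+2 U's then 2n D's then n+2 W's (n = 1, 2, …).
At n = 6 the blocks have lengths 14, 12, 8.

UUUUUUUUUUUUUUDDDDDDDDDDDDWWWWWWWW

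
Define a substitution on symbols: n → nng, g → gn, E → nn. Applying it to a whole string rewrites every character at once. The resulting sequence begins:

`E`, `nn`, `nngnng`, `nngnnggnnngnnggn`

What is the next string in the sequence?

nngnnggnnngnnggngnnngnngnnggnnngnnggngnnng

Replace each of the 16 characters of nngnnggnnngnnggn in place — nng nng gn nng nng gn gn nng nng nng gn nng nng gn gn nng — and concatenate.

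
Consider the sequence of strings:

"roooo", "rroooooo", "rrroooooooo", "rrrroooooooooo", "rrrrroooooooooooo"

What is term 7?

rrrrrrroooooooooooooooo

Each string has the form r^{n} o^{2n+2} (n = 1, 2, …).
For term 7, n = 7, so the run lengths are 7, 16.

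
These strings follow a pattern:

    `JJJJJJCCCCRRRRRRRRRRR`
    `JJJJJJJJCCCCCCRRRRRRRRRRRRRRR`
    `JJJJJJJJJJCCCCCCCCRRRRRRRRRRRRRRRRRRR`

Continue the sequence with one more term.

The n-th term is 2n J's then 2n-2 C's then 4n-1 R's, where the shown terms are n = 3, 4, 5.
Setting n = 6 gives 12, 10, 23 characters in each block.

JJJJJJJJJJJJCCCCCCCCCCRRRRRRRRRRRRRRRRRRRRRRR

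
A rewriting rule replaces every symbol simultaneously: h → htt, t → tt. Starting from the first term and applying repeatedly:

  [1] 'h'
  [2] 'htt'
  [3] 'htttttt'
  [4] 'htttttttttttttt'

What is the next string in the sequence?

φ(htttttttttttttt) expands symbol-by-symbol to htt tt tt tt tt tt tt tt tt tt tt tt tt tt tt; joining the 15 pieces gives the next term.

htttttttttttttttttttttttttttttt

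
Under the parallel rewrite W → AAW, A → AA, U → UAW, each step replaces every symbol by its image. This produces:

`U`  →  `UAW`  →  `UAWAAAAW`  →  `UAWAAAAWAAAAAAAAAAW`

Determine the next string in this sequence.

φ(UAWAAAAWAAAAAAAAAAW) expands symbol-by-symbol to UAW AA AAW AA AA AA AA AAW AA AA AA AA AA AA AA AA AA AA AAW; joining the 19 pieces gives the next term.

UAWAAAAWAAAAAAAAAAWAAAAAAAAAAAAAAAAAAAAAAW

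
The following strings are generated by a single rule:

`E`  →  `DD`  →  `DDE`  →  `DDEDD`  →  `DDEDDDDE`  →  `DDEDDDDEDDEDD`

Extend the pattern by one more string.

This is a Fibonacci-style word recurrence s(k) = s(k−1)·s(k−2): e.g. DD·E = DDE.
So term 7 is DDEDDDDEDDEDD·DDEDDDDE.

DDEDDDDEDDEDDDDEDDDDE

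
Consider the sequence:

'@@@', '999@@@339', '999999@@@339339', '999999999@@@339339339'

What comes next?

999999999999@@@339339339339

Each term wraps the previous one in 999 on the left and 339 on the right.
So the next term is 999·999999999@@@339339339·339.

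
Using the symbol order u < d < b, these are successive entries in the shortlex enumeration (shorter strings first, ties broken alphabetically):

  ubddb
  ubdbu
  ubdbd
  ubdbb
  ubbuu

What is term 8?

Stepping forward 3 times from ubbuu: ubbuu → ubbud → ubbub, then the target.

ubbdu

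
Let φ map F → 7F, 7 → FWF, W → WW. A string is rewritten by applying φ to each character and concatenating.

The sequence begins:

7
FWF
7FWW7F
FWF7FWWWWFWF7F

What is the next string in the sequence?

Rewriting the 14 symbols of FWF7FWWWWFWF7F one by one yields 7F WW 7F FWF 7F WW WW WW WW 7F WW 7F FWF 7F; concatenated:

7FWW7FFWF7FWWWWWWWW7FWW7FFWF7F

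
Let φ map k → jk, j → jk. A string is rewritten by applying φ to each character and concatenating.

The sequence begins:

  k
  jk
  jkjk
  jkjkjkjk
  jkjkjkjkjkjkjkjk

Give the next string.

Rewriting the 16 symbols of jkjkjkjkjkjkjkjk one by one yields jk jk jk jk jk jk jk jk jk jk jk jk jk jk jk jk; concatenated:

jkjkjkjkjkjkjkjkjkjkjkjkjkjkjkjk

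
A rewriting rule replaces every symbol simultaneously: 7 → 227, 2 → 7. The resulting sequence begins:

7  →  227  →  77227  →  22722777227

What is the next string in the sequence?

772277722722722777227

Expanding 22722777227: 2→7, 2→7, 7→227, 2→7, 2→7, 7→227, 7→227, 7→227, 2→7, 2→7, 7→227. Concatenated: 7 7 227 7 7 227 227 227 7 7 227.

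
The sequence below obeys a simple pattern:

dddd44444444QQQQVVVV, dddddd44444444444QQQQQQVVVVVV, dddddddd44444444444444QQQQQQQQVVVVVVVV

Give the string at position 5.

dddddddddddd44444444444444444444QQQQQQQQQQQQVVVVVVVVVVVV

Reading off run lengths: d runs 4, 6, 8; 4 runs 8, 11, 14; Q runs 4, 6, 8; V runs 4, 6, 8 — each is linear in n, where the shown terms are n = 2, 3, 4.
Setting n = 6 gives 12, 20, 12, 12 characters in each block.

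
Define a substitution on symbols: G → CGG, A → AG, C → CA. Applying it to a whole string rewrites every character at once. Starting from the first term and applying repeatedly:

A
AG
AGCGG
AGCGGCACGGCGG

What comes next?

AGCGGCACGGCGGCAAGCACGGCGGCACGGCGG

Applying the rule to each of the 13 symbols of AGCGGCACGGCGG gives the pieces AG CGG CA CGG CGG CA AG CA CGG CGG CA CGG CGG, which concatenate to the answer.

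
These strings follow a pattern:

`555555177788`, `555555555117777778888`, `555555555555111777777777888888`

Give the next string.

Reading off run lengths: 5 runs 6, 9, 12; 1 runs 1, 2, 3; 7 runs 3, 6, 9; 8 runs 2, 4, 6 — each is linear in n (n = 1, 2, …).
Setting n = 4 gives 15, 4, 12, 8 characters in each block.

555555555555555111177777777777788888888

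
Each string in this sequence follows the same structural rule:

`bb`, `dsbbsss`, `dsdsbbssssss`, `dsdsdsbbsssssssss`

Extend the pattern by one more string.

s(k+1) = ds·s(k)·sss, so each term gains ds as a prefix and sss as a suffix.
Applying this once more to dsdsdsbbsssssssss:

dsdsdsdsbbssssssssssss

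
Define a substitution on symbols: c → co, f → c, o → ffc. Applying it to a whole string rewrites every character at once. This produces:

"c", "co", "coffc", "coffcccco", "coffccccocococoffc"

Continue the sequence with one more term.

coffccccocococoffccoffccoffccoffcccco

Applying the rule to each of the 18 symbols of coffccccocococoffc gives the pieces co ffc c c co co co co ffc co ffc co ffc co ffc c c co, which concatenate to the answer.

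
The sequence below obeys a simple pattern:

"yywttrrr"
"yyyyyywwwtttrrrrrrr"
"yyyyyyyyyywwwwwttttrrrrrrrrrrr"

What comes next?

yyyyyyyyyyyyyywwwwwwwtttttrrrrrrrrrrrrrrr

Reading off run lengths: y runs 2, 6, 10; w runs 1, 3, 5; t runs 2, 3, 4; r runs 3, 7, 11 — each is linear in n (n = 1, 2, …).
At n = 4 the blocks have lengths 14, 7, 5, 15.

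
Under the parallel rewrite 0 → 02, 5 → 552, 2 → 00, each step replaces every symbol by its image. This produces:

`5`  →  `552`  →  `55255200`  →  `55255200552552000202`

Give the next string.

Rewriting the 20 symbols of 55255200552552000202 one by one yields 552 552 00 552 552 00 02 02 552 552 00 552 552 00 02 02 02 00 02 00; concatenated:

552552005525520002025525520055255200020202000200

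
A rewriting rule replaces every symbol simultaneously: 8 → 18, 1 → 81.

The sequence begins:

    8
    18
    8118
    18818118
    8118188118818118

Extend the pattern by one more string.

18818118811818818118188118818118

Replace each of the 16 characters of 8118188118818118 in place — 18 81 81 18 81 18 18 81 81 18 18 81 18 81 81 18 — and concatenate.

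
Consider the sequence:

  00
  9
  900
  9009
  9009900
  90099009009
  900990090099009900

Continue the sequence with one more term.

90099009009900990090099009009

Each term (from the third on) is the previous term followed by the one before it: term 3 = 9·00 = 900.
The next term joins 900990090099009900 and 90099009009.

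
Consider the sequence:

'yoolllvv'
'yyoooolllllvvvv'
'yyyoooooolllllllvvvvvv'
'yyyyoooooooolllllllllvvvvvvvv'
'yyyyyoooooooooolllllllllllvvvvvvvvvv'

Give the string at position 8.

Reading off run lengths: y runs 1, 2, 3, 4, 5; o runs 2, 4, 6, 8, 10; l runs 3, 5, 7, 9, 11; v runs 2, 4, 6, 8, 10 — each is linear in n (n = 1, 2, …).
Setting n = 8 gives 8, 16, 17, 16 characters in each block.

yyyyyyyyoooooooooooooooolllllllllllllllllvvvvvvvvvvvvvvvv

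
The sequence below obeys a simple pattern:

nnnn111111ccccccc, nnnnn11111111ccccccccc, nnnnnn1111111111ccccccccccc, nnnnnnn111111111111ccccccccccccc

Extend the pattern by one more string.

Term n consists of n+1 n's, followed by 2n 1's, followed by 2n+1 c's, where the shown terms are n = 3, 4, 5, 6.
Setting n = 7 gives 8, 14, 15 characters in each block.

nnnnnnnn11111111111111ccccccccccccccc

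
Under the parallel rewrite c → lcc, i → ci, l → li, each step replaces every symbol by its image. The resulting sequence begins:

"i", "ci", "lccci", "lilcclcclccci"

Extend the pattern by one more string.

φ(lilcclcclccci) expands symbol-by-symbol to li ci li lcc lcc li lcc lcc li lcc lcc lcc ci; joining the 13 pieces gives the next term.

licililcclcclilcclcclilcclcclccci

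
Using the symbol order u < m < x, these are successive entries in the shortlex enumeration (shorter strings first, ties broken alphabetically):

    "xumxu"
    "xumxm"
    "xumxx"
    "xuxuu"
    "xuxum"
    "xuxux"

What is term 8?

Continuing the enumeration 2 steps past xuxux: xuxux → xuxmu → (answer).

xuxmm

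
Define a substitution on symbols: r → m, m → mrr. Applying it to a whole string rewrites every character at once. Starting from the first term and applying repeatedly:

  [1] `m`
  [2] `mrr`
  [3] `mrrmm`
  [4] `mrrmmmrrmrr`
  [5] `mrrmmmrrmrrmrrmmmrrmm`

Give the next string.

mrrmmmrrmrrmrrmmmrrmmmrrmmmrrmrrmrrmmmrrmrr

φ(mrrmmmrrmrrmrrmmmrrmm) expands symbol-by-symbol to mrr m m mrr mrr mrr m m mrr m m mrr m m mrr mrr mrr m m mrr mrr; joining the 21 pieces gives the next term.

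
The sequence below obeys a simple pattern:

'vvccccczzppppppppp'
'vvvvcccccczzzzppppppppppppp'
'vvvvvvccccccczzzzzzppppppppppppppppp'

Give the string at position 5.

vvvvvvvvvvccccccccczzzzzzzzzzppppppppppppppppppppppppp

Term n consists of 2n-2 v's, followed by n+3 c's, followed by 2n-2 z's, followed by 4n+1 p's, where the shown terms are n = 2, 3, 4.
Setting n = 6 gives 10, 9, 10, 25 characters in each block.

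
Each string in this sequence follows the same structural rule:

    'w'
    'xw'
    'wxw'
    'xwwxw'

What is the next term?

Each term (from the third on) is the two preceding terms concatenated in order: term 3 = w·xw = wxw.
So term 5 is wxw·xwwxw.

wxwxwwxw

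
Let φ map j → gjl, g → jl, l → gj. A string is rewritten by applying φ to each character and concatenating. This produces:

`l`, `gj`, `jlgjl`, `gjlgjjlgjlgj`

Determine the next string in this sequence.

Expanding gjlgjjlgjlgj: g→jl, j→gjl, l→gj, g→jl, j→gjl, j→gjl, l→gj, g→jl, j→gjl, l→gj, g→jl, j→gjl. Concatenated: jl gjl gj jl gjl gjl gj jl gjl gj jl gjl.

jlgjlgjjlgjlgjlgjjlgjlgjjlgjl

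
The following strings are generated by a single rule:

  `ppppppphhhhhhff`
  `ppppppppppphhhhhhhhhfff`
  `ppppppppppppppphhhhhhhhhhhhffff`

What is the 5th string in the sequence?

ppppppppppppppppppppppphhhhhhhhhhhhhhhhhhffffff

The n-th term is 4n-1 p's then 3n h's then n f's, where the shown terms are n = 2, 3, 4.
For term 5, n = 6, so the run lengths are 23, 18, 6.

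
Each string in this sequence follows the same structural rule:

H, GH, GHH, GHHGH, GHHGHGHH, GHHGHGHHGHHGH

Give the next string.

This is a Fibonacci-style word recurrence s(k) = s(k−1)·s(k−2): e.g. GH·H = GHH.
The next term joins GHHGHGHHGHHGH and GHHGHGHH.

GHHGHGHHGHHGHGHHGHGHH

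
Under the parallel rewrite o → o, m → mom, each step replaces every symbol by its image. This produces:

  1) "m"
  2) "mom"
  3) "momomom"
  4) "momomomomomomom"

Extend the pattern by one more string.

momomomomomomomomomomomomomomom

Applying the rule to each of the 15 symbols of momomomomomomom gives the pieces mom o mom o mom o mom o mom o mom o mom o mom, which concatenate to the answer.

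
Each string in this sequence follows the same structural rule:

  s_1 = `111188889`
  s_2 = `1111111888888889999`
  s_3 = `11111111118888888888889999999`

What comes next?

111111111111188888888888888889999999999

Each string has the form 1^{3n+1} 8^{4n} 9^{3n-2} (n = 1, 2, …).
At n = 4 the blocks have lengths 13, 16, 10.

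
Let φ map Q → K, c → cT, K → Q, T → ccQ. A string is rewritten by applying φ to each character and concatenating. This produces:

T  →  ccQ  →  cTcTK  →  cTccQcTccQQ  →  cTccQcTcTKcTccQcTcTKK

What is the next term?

Rewriting the 21 symbols of cTccQcTcTKcTccQcTcTKK one by one yields cT ccQ cT cT K cT ccQ cT ccQ Q cT ccQ cT cT K cT ccQ cT ccQ Q Q; concatenated:

cTccQcTcTKcTccQcTccQQcTccQcTcTKcTccQcTccQQQ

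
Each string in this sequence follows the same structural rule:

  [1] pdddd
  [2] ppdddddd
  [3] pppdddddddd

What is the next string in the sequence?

ppppdddddddddd

Reading off run lengths: p runs 1, 2, 3; d runs 4, 6, 8 — each is linear in n, where the shown terms are n = 2, 3, 4.
For the next term, n = 5, so the run lengths are 4, 10.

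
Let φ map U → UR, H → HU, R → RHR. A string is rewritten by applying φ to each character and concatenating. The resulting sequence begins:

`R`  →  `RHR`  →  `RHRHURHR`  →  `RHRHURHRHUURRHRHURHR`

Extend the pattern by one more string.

Rewriting the 20 symbols of RHRHURHRHUURRHRHURHR one by one yields RHR HU RHR HU UR RHR HU RHR HU UR UR RHR RHR HU RHR HU UR RHR HU RHR; concatenated:

RHRHURHRHUURRHRHURHRHUURURRHRRHRHURHRHUURRHRHURHR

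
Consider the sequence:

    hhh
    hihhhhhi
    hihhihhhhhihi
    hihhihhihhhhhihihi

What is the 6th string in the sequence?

Each term wraps the previous one in hih on the left and hi on the right.
From hihhihhihhhhhihihi, 2 further steps: hihhihhihhhhhihihi → hihhihhihhihhhhhihihihi → (answer).

hihhihhihhihhihhhhhihihihihi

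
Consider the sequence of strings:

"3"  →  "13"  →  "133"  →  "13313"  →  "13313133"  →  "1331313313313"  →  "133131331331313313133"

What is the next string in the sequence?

From term 3 onward, concatenate the last term with the second-to-last: 13·3 = 133, 133·13 = 13313, …
The next term joins 133131331331313313133 and 1331313313313.

1331313313313133131331331313313313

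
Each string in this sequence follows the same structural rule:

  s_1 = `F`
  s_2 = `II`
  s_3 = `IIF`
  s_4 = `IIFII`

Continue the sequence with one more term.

This is a Fibonacci-style word recurrence s(k) = s(k−1)·s(k−2): e.g. II·F = IIF.
Continuing: IIFII · IIF gives term 5.

IIFIIIIF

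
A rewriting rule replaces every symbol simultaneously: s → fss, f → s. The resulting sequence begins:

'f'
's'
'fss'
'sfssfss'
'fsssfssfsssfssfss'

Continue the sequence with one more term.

sfssfssfsssfssfsssfssfssfsssfssfsssfssfss

φ(fsssfssfsssfssfss) expands symbol-by-symbol to s fss fss fss s fss fss s fss fss fss s fss fss s fss fss; joining the 17 pieces gives the next term.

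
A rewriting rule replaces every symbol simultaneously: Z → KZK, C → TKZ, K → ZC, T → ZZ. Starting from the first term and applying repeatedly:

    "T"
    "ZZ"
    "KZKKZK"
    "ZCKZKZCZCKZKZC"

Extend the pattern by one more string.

KZKTKZZCKZKZCKZKTKZKZKTKZZCKZKZCKZKTKZ

φ(ZCKZKZCZCKZKZC) expands symbol-by-symbol to KZK TKZ ZC KZK ZC KZK TKZ KZK TKZ ZC KZK ZC KZK TKZ; joining the 14 pieces gives the next term.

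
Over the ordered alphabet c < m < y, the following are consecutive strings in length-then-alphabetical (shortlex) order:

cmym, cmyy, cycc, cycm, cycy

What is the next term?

The successor of cycy increments the rightmost position that isn't already y and resets every position after it to c.

cymc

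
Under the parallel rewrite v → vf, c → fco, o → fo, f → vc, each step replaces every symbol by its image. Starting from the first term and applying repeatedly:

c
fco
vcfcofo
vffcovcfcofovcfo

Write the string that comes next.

vfvcvcfcofovffcovcfcofovcfovffcovcfo

Applying the rule to each of the 16 symbols of vffcovcfcofovcfo gives the pieces vf vc vc fco fo vf fco vc fco fo vc fo vf fco vc fo, which concatenate to the answer.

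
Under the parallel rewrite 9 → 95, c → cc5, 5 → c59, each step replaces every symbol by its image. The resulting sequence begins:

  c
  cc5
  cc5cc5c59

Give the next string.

Rewriting each symbol of cc5cc5c59: c→cc5, c→cc5, 5→c59, c→cc5, c→cc5, 5→c59, c→cc5, 5→c59, 9→95, which concatenates to cc5 cc5 c59 cc5 cc5 c59 cc5 c59 95.

cc5cc5c59cc5cc5c59cc5c5995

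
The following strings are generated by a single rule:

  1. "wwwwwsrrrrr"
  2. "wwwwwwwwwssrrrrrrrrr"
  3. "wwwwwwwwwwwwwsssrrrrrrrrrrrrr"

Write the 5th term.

wwwwwwwwwwwwwwwwwwwwwsssssrrrrrrrrrrrrrrrrrrrrr

The n-th term is 4n+1 w's then n s's then 4n+1 r's (n = 1, 2, …).
At n = 5 the blocks have lengths 21, 5, 21.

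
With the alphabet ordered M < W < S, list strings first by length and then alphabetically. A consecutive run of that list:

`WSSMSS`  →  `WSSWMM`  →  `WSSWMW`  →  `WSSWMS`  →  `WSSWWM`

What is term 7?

Advancing 2 positions from WSSWWM through WSSWWM → WSSWWW reaches term 7.

WSSWWS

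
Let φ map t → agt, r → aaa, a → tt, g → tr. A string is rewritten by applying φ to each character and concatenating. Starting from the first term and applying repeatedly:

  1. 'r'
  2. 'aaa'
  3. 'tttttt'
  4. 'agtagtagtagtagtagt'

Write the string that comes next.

Rewriting the 18 symbols of agtagtagtagtagtagt one by one yields tt tr agt tt tr agt tt tr agt tt tr agt tt tr agt tt tr agt; concatenated:

tttragttttragttttragttttragttttragttttragt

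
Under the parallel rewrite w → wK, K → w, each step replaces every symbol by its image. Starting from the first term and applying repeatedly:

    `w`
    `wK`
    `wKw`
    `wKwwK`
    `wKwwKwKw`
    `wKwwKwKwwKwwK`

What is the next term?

Replace each of the 13 characters of wKwwKwKwwKwwK in place — wK w wK wK w wK w wK wK w wK wK w — and concatenate.

wKwwKwKwwKwwKwKwwKwKw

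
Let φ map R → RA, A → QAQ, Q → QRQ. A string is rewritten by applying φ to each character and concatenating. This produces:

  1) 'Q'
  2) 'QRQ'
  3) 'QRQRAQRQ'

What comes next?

QRQRAQRQRAQAQQRQRAQRQ

Rewriting each symbol of QRQRAQRQ: Q→QRQ, R→RA, Q→QRQ, R→RA, A→QAQ, Q→QRQ, R→RA, Q→QRQ, which concatenates to QRQ RA QRQ RA QAQ QRQ RA QRQ.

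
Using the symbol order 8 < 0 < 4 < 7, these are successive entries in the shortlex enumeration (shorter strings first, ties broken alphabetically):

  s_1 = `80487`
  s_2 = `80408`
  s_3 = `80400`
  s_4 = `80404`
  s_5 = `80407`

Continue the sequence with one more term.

Treat 80407 as a base-4 numeral over the given alphabet and add one, carrying through any trailing 7's.

80448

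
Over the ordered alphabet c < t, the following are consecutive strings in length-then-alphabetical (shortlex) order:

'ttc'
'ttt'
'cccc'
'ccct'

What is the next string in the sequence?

Find the rightmost character of ccct below t, bump it to the next letter, and reset everything to its right to c.

cctc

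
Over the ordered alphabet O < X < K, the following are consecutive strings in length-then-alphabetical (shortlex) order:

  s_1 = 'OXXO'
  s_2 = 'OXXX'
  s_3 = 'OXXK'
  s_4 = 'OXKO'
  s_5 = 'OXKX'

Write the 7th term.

OKOO

Stepping forward 2 times from OXKX: OXKX → OXKK, then the target.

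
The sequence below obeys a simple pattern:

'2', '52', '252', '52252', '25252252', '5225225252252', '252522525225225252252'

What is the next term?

5225225252252252522525225225252252

Each term (from the third on) is the two preceding terms concatenated in order: term 3 = 2·52 = 252.
The next term joins 5225225252252 and 252522525225225252252.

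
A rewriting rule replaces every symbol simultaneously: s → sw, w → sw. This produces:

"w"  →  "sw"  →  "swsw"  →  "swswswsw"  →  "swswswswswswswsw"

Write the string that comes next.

swswswswswswswswswswswswswswswsw

Replace each of the 16 characters of swswswswswswswsw in place — sw sw sw sw sw sw sw sw sw sw sw sw sw sw sw sw — and concatenate.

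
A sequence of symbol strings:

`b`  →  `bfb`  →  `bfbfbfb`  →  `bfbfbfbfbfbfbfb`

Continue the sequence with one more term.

bfbfbfbfbfbfbfbfbfbfbfbfbfbfbfb

Each string is two copies of the previous one joined by 'f'.
So the next term is two copies of bfbfbfbfbfbfbfb with 'f' between the halves.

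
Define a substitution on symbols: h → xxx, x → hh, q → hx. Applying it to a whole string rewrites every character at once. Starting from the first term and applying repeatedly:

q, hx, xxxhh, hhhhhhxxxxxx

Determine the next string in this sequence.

Apply φ to hhhhhhxxxxxx symbol by symbol: h→xxx, h→xxx, h→xxx, h→xxx, h→xxx, h→xxx, x→hh, x→hh, x→hh, x→hh, x→hh, x→hh; joined: xxx xxx xxx xxx xxx xxx hh hh hh hh hh hh.

xxxxxxxxxxxxxxxxxxhhhhhhhhhhhh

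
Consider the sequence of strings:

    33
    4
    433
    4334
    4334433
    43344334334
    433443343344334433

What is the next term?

Each term (from the third on) is the previous term followed by the one before it: term 3 = 4·33 = 433.
So term 8 is 433443343344334433·43344334334.

43344334334433443343344334334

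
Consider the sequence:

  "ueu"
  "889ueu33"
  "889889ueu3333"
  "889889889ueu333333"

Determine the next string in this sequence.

889889889889ueu33333333

Every step adds 889 to the front and 33 to the end of the previous string.
One more step from 889889889ueu333333 gives the answer.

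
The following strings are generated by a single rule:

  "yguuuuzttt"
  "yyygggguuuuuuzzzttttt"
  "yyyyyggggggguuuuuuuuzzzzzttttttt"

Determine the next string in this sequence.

yyyyyyygggggggggguuuuuuuuuuzzzzzzzttttttttt

Term n consists of 2n-1 y's, followed by 3n-2 g's, followed by 2n+2 u's, followed by 2n-1 z's, followed by 2n+1 t's (n = 1, 2, …).
For the next term, n = 4, so the run lengths are 7, 10, 10, 7, 9.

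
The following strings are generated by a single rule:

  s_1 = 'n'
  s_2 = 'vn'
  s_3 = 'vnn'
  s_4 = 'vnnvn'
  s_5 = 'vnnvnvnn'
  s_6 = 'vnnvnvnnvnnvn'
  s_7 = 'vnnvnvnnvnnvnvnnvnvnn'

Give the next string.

vnnvnvnnvnnvnvnnvnvnnvnnvnvnnvnnvn

Each term (from the third on) is the previous term followed by the one before it: term 3 = vn·n = vnn.
The next term joins vnnvnvnnvnnvnvnnvnvnn and vnnvnvnnvnnvn.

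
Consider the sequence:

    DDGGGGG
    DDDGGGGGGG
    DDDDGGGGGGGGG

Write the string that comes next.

The n-th term is n-1 D's then 2n-1 G's, where the shown terms are n = 3, 4, 5.
At n = 6 the blocks have lengths 5, 11.

DDDDDGGGGGGGGGGG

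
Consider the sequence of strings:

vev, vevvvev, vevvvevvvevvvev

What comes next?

Every step duplicates the string with 'v' between the halves.
One more doubling of vevvvevvvevvvev gives the answer.

vevvvevvvevvvevvvevvvevvvevvvev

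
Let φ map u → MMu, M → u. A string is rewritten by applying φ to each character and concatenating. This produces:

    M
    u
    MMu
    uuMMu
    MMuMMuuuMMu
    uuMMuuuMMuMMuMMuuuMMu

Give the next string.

Replace each of the 21 characters of uuMMuuuMMuMMuMMuuuMMu in place — MMu MMu u u MMu MMu MMu u u MMu u u MMu u u MMu MMu MMu u u MMu — and concatenate.

MMuMMuuuMMuMMuMMuuuMMuuuMMuuuMMuMMuMMuuuMMu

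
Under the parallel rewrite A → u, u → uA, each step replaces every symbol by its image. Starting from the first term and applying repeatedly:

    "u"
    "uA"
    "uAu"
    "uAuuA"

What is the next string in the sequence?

uAuuAuAu

Apply φ to uAuuA symbol by symbol: u→uA, A→u, u→uA, u→uA, A→u; joined: uA u uA uA u.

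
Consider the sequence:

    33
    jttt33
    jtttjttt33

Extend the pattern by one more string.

Every step adds jttt at the front: s(k+1) = jttt·s(k).
Applying this once more to jtttjttt33:

jtttjtttjttt33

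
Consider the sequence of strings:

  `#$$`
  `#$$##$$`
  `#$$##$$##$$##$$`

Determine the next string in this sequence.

#$$##$$##$$##$$##$$##$$##$$##$$

Every step duplicates the string with '#' between the halves.
One more doubling of #$$##$$##$$##$$ gives the answer.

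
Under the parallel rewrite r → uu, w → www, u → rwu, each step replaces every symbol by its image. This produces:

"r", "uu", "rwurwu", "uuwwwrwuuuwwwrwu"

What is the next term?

Replace each of the 16 characters of uuwwwrwuuuwwwrwu in place — rwu rwu www www www uu www rwu rwu rwu www www www uu www rwu — and concatenate.

rwurwuwwwwwwwwwuuwwwrwurwurwuwwwwwwwwwuuwwwrwu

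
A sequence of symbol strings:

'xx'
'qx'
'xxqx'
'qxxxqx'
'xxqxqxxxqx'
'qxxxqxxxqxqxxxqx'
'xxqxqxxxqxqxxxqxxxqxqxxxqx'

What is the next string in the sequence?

qxxxqxxxqxqxxxqxxxqxqxxxqxqxxxqxxxqxqxxxqx

This is a Fibonacci-style word recurrence s(k) = s(k−2)·s(k−1): e.g. xx·qx = xxqx.
Continuing: qxxxqxxxqxqxxxqx · xxqxqxxxqxqxxxqxxxqxqxxxqx gives term 8.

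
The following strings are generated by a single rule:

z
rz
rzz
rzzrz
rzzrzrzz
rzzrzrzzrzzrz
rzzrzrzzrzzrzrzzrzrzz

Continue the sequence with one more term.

rzzrzrzzrzzrzrzzrzrzzrzzrzrzzrzzrz

Each term (from the third on) is the previous term followed by the one before it: term 3 = rz·z = rzz.
The next term joins rzzrzrzzrzzrzrzzrzrzz and rzzrzrzzrzzrz.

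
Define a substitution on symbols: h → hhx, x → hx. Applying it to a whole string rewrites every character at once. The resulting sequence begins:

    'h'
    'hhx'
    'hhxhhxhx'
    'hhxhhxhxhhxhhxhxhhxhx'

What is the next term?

Replace each of the 21 characters of hhxhhxhxhhxhhxhxhhxhx in place — hhx hhx hx hhx hhx hx hhx hx hhx hhx hx hhx hhx hx hhx hx hhx hhx hx hhx hx — and concatenate.

hhxhhxhxhhxhhxhxhhxhxhhxhhxhxhhxhhxhxhhxhxhhxhhxhxhhxhx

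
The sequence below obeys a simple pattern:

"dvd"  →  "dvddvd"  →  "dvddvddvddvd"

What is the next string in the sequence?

Each string is two copies of the previous one concatenated.
Doubling dvddvddvddvd:

dvddvddvddvddvddvddvddvd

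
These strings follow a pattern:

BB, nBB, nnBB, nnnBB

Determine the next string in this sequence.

Each term is the previous one with n prepended.
Applying this once more to nnnBB:

nnnnBB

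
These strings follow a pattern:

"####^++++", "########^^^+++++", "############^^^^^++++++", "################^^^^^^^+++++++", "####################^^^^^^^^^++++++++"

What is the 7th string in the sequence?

############################^^^^^^^^^^^^^++++++++++

Reading off run lengths: # runs 4, 8, 12, 16, 20; ^ runs 1, 3, 5, 7, 9; + runs 4, 5, 6, 7, 8 — each is linear in n (n = 1, 2, …).
For term 7, n = 7, so the run lengths are 28, 13, 10.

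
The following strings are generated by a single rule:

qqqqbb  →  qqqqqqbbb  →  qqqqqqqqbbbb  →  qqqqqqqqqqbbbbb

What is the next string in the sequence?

qqqqqqqqqqqqbbbbbb

The n-th term is 2n q's then n b's, where the shown terms are n = 2, 3, 4, 5.
For the next term, n = 6, so the run lengths are 12, 6.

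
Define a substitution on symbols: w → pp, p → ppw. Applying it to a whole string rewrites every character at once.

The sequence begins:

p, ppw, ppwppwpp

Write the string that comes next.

Apply φ to ppwppwpp symbol by symbol: p→ppw, p→ppw, w→pp, p→ppw, p→ppw, w→pp, p→ppw, p→ppw; joined: ppw ppw pp ppw ppw pp ppw ppw.

ppwppwppppwppwppppwppw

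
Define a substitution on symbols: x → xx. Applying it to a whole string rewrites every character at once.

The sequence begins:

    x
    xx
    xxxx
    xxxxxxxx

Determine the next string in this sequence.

xxxxxxxxxxxxxxxx

Apply φ to xxxxxxxx symbol by symbol: x→xx, x→xx, x→xx, x→xx, x→xx, x→xx, x→xx, x→xx; joined: xx xx xx xx xx xx xx xx.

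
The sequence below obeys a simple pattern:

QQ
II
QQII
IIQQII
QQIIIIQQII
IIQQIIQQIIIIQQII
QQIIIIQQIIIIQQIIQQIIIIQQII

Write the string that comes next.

Each term (from the third on) is the two preceding terms concatenated in order: term 3 = QQ·II = QQII.
Continuing: IIQQIIQQIIIIQQII · QQIIIIQQIIIIQQIIQQIIIIQQII gives term 8.

IIQQIIQQIIIIQQIIQQIIIIQQIIIIQQIIQQIIIIQQII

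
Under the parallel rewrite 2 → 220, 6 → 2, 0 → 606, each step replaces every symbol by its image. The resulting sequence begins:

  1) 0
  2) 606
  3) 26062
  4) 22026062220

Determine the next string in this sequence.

22022060622026062220220220606

Rewriting each symbol of 22026062220: 2→220, 2→220, 0→606, 2→220, 6→2, 0→606, 6→2, 2→220, 2→220, 2→220, 0→606, which concatenates to 220 220 606 220 2 606 2 220 220 220 606.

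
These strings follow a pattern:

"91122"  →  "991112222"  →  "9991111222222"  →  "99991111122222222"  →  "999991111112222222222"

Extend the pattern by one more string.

9999991111111222222222222

Each string has the form 9^{n} 1^{n+1} 2^{2n} (n = 1, 2, …).
At n = 6 the blocks have lengths 6, 7, 12.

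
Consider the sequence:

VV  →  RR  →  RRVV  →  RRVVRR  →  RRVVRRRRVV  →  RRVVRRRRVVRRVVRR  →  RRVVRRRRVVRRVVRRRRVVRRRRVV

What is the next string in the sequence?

From term 3 onward, concatenate the last term with the second-to-last: RR·VV = RRVV, RRVV·RR = RRVVRR, …
So term 8 is RRVVRRRRVVRRVVRRRRVVRRRRVV·RRVVRRRRVVRRVVRR.

RRVVRRRRVVRRVVRRRRVVRRRRVVRRVVRRRRVVRRVVRR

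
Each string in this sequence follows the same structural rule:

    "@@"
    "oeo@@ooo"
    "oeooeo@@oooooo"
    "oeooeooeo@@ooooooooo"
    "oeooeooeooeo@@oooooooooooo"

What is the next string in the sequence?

Every step adds oeo to the front and ooo to the end of the previous string.
So the next term is oeo·oeooeooeooeo@@oooooooooooo·ooo.

oeooeooeooeooeo@@ooooooooooooooo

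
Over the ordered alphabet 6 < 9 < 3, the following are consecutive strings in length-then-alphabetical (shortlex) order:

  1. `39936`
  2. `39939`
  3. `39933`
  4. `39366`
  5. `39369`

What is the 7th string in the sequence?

Continuing the enumeration 2 steps past 39369: 39369 → 39363 → (answer).

39396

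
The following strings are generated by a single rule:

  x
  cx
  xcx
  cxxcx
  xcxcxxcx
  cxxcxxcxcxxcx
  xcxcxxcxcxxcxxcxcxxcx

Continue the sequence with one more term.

Each term (from the third on) is the two preceding terms concatenated in order: term 3 = x·cx = xcx.
So term 8 is cxxcxxcxcxxcx·xcxcxxcxcxxcxxcxcxxcx.

cxxcxxcxcxxcxxcxcxxcxcxxcxxcxcxxcx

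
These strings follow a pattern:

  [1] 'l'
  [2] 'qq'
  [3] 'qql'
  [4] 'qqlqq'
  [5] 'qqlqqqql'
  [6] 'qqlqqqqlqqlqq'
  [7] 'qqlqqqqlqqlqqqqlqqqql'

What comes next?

From term 3 onward, concatenate the last term with the second-to-last: qq·l = qql, qql·qq = qqlqq, …
Continuing: qqlqqqqlqqlqqqqlqqqql · qqlqqqqlqqlqq gives term 8.

qqlqqqqlqqlqqqqlqqqqlqqlqqqqlqqlqq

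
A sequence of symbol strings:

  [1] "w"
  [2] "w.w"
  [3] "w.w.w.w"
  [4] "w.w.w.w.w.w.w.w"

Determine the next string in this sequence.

w.w.w.w.w.w.w.w.w.w.w.w.w.w.w.w

Each string is two copies of the previous one joined by '.'.
So the next term is two copies of w.w.w.w.w.w.w.w with '.' between the halves.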